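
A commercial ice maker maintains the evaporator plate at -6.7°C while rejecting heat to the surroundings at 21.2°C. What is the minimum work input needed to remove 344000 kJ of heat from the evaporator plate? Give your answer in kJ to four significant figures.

In absolute terms T_C = 266.45 K and T_H = 294.35 K, so ΔT = 27.90 K.
The reversible limit is COP_R = T_C/ΔT = 9.550, so W_min = Q_C/COP = Q_C·ΔT/T_C.
W_min = 344000 × 27.90/266.45 = 36020 kJ.

36020 kJ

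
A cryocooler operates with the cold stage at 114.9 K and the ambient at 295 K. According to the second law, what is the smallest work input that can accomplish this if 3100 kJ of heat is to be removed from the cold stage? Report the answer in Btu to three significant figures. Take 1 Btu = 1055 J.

4610 Btu

The reservoir spacing is ΔT = 295 − 114.9 = 180.1 K.
The reversible limit is COP_R = T_C/ΔT = 0.6380, so W_min = Q_C/COP = Q_C·ΔT/T_C.
W_min = 3100 × 180.1/114.90 = 4859 kJ = 4606 Btu.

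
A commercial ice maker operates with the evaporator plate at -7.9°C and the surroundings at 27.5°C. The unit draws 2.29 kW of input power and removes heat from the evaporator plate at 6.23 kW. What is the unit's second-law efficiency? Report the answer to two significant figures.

0.36

COP_actual = Q̇_C/Ẇ = 6.230/2.290 = 2.721.
In absolute terms T_C = 265.25 K and T_H = 300.65 K, so ΔT = 35.40 K.
COP_Carnot = T_C/ΔT = 265.25/35.40 = 7.493.
η_II = COP_actual/COP_Carnot = 2.721/7.493 = 0.3631.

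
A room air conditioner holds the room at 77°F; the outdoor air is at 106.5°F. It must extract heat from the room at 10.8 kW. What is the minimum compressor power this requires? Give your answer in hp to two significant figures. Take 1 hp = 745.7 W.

0.80 hp

In absolute terms T_C = 298.15 K and T_H = 314.54 K, so ΔT = 16.39 K.
COP_Carnot = T_C/ΔT = 298.15/16.39 = 18.19.
Ẇ_min = Q̇/COP_Carnot = 10.80/18.19 = 0.5937 kW = 0.7961 hp.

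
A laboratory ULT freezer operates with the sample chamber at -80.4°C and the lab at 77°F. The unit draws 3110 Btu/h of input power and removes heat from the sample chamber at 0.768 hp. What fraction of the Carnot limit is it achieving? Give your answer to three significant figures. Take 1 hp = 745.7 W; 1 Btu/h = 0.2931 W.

0.344

Converting, Q̇_C = 0.7680 hp = 1954 Btu/h, so COP_actual = Q̇_C/Ẇ = 1954/3110 = 0.6283.
In absolute terms T_C = 192.75 K and T_H = 298.15 K, so ΔT = 105.4 K.
COP_Carnot = T_C/ΔT = 192.75/105.4 = 1.829.
η_II = COP_actual/COP_Carnot = 0.6283/1.829 = 0.3436.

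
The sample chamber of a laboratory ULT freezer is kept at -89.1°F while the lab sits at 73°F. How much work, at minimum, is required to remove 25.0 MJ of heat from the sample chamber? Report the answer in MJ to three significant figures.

10.9 MJ

In absolute terms T_C = 205.87 K and T_H = 295.93 K, so ΔT = 90.06 K.
The reversible limit is COP_R = T_C/ΔT = 2.286, so W_min = Q_C/COP = Q_C·ΔT/T_C.
W_min = 25.00 × 90.06/205.87 = 10.94 MJ.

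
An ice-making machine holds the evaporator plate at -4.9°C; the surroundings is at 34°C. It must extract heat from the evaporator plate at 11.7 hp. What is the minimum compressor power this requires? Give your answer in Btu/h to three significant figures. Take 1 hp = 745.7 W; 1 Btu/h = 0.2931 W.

4320 Btu/h

In absolute terms T_C = 268.25 K and T_H = 307.15 K, so ΔT = 38.90 K.
COP_Carnot = T_C/ΔT = 268.25/38.90 = 6.896.
Ẇ_min = Q̇/COP_Carnot = 11.70/6.896 = 1.697 hp = 4317 Btu/h.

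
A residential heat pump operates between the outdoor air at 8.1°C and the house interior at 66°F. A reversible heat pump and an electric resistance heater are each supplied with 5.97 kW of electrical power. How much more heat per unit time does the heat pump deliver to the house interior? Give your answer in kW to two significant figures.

In absolute terms T_C = 281.25 K and T_H = 292.04 K, so ΔT = 10.79 K.
COP_Carnot = T_H/ΔT = 292.04/10.79 = 27.07.
The heat pump delivers Q̇_H = COP × Ẇ = 161.6 kW; the resistance heater delivers Ẇ = 5.970 kW.
Extra = (COP − 1)·Ẇ = 155.6 kW.

160 kW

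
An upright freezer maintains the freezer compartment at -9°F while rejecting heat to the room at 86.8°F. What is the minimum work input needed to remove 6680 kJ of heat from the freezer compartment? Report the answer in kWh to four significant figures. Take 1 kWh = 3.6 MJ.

0.3944 kWh

In absolute terms T_C = 250.37 K and T_H = 303.59 K, so ΔT = 53.22 K.
The reversible limit is COP_R = T_C/ΔT = 4.704, so W_min = Q_C/COP = Q_C·ΔT/T_C.
W_min = 6680 × 53.22/250.37 = 1420 kJ = 0.3944 kWh.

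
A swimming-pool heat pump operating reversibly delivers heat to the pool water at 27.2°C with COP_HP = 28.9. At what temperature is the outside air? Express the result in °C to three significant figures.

COP_HP = T_H/(T_H − T_C) gives T_H − T_C = T_H/COP.
With T_H = 300.35 K, T_C = 300.35 × (1 − 1/28.9) = 289.96 K.
Converting, 289.96 K = 16.81°C.

16.8 °C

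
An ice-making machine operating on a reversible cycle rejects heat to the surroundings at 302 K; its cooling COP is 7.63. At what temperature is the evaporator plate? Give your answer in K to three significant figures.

For a Carnot refrigerator COP_R = T_C/(T_H − T_C), so T_C = COP·T_H/(1 + COP).
With T_H = 302.00 K, T_C = 7.63 × 302.00/8.630 = 267.01 K.

267 K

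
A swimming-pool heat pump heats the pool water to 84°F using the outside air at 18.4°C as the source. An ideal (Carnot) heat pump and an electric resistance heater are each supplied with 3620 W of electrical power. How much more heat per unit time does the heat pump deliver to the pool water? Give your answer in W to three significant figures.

101000 W

In absolute terms T_C = 291.55 K and T_H = 302.04 K, so ΔT = 10.49 K.
COP_Carnot = T_H/ΔT = 302.04/10.49 = 28.80.
The heat pump delivers Q̇_H = COP × Ẇ = 104200 W; the resistance heater delivers Ẇ = 3620 W.
Extra = (COP − 1)·Ẇ = 100600 W.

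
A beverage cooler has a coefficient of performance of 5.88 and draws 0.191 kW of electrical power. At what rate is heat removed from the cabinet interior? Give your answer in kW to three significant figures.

1.12 kW

Q̇_C = COP × Ẇ = 5.88 × 0.1910 = 1.123 kW.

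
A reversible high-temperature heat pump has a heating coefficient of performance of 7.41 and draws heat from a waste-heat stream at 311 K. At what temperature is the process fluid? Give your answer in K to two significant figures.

COP_HP = T_H/(T_H − T_C) rearranges to T_H = COP·T_C/(COP − 1).
With T_C = 311.00 K, T_H = 7.41 × 311.00/6.410 = 359.52 K.

360 K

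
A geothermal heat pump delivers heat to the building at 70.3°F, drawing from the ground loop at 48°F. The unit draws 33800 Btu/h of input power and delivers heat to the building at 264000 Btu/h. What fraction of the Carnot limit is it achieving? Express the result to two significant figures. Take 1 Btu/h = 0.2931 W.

COP_actual = Q̇_H/Ẇ = 264000/33800 = 7.811.
In absolute terms T_C = 282.04 K and T_H = 294.43 K, so ΔT = 12.39 K.
COP_Carnot = T_H/ΔT = 294.43/12.39 = 23.77.
η_II = COP_actual/COP_Carnot = 7.811/23.77 = 0.3287.

0.33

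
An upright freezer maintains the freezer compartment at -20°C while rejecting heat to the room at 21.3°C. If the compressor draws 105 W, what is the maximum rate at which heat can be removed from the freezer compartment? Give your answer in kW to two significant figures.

0.64 kW

In absolute terms T_C = 253.15 K and T_H = 294.45 K, so ΔT = 41.30 K.
COP_Carnot = T_C/ΔT = 253.15/41.30 = 6.130.
Q̇_max = COP_Carnot × Ẇ = 6.130 × 105.0 W = 643.6 W = 0.6436 kW.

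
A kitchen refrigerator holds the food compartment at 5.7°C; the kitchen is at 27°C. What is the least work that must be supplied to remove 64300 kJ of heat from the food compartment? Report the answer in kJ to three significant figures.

In absolute terms T_C = 278.85 K and T_H = 300.15 K, so ΔT = 21.30 K.
The reversible limit is COP_R = T_C/ΔT = 13.09, so W_min = Q_C/COP = Q_C·ΔT/T_C.
W_min = 64300 × 21.30/278.85 = 4912 kJ.

4910 kJ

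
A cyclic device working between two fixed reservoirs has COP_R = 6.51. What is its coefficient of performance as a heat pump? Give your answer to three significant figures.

7.51

The first law on one cycle gives Q_H = Q_C + W, so Q_H/W = Q_C/W + 1.
COP_HP = COP_R + 1 = 6.51 + 1 = 7.51.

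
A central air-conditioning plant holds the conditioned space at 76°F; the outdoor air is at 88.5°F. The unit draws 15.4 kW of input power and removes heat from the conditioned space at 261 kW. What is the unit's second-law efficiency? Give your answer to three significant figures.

0.395

COP_actual = Q̇_C/Ẇ = 261.0/15.40 = 16.95.
In absolute terms T_C = 297.59 K and T_H = 304.54 K, so ΔT = 6.944 K.
COP_Carnot = T_C/ΔT = 297.59/6.944 = 42.85.
η_II = COP_actual/COP_Carnot = 16.95/42.85 = 0.3955.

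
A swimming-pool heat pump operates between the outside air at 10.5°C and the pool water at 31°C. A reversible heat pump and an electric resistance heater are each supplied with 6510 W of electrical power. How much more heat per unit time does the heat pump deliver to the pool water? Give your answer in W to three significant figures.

90100 W

In absolute terms T_C = 283.65 K and T_H = 304.15 K, so ΔT = 20.50 K.
COP_Carnot = T_H/ΔT = 304.15/20.50 = 14.84.
The heat pump delivers Q̇_H = COP × Ẇ = 96590 W; the resistance heater delivers Ẇ = 6510 W.
Extra = (COP − 1)·Ẇ = 90080 W.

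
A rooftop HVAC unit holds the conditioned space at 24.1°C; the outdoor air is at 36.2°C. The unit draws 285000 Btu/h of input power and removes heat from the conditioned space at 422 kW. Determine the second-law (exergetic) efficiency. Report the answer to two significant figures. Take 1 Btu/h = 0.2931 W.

Converting, Q̇_C = 422.0 kW = 1440000 Btu/h, so COP_actual = Q̇_C/Ẇ = 1440000/285000 = 5.052.
In absolute terms T_C = 297.25 K and T_H = 309.35 K, so ΔT = 12.10 K.
COP_Carnot = T_C/ΔT = 297.25/12.10 = 24.57.
η_II = COP_actual/COP_Carnot = 5.052/24.57 = 0.2056.

0.21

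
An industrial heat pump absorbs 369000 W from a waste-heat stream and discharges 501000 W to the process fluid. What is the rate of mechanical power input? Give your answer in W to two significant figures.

For a cyclic device the first law requires Q̇_H = Q̇_C + Ẇ.
Ẇ = Q̇_H − Q̇_C = 132000 W.

130000 W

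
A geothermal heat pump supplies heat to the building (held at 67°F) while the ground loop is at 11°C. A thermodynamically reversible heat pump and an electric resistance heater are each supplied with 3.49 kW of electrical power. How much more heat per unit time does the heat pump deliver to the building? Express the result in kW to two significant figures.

120 kW

In absolute terms T_C = 284.15 K and T_H = 292.59 K, so ΔT = 8.444 K.
COP_Carnot = T_H/ΔT = 292.59/8.444 = 34.65.
The heat pump delivers Q̇_H = COP × Ẇ = 120.9 kW; the resistance heater delivers Ẇ = 3.490 kW.
Extra = (COP − 1)·Ẇ = 117.4 kW.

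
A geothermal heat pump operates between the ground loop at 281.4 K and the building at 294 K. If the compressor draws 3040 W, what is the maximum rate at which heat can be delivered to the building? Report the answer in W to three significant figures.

The reservoir spacing is ΔT = 294 − 281.4 = 12.60 K.
COP_Carnot = T_H/ΔT = 294.00/12.60 = 23.33.
Q̇_max = COP_Carnot × Ẇ = 23.33 × 3040 W = 70930 W.

70900 W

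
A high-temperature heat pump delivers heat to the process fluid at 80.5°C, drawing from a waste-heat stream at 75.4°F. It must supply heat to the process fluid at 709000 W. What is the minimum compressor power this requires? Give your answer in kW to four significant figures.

In absolute terms T_C = 297.26 K and T_H = 353.65 K, so ΔT = 56.39 K.
COP_Carnot = T_H/ΔT = 353.65/56.39 = 6.272.
Ẇ_min = Q̇/COP_Carnot = 709000/6.272 = 113000 W = 113.0 kW.

113.0 kW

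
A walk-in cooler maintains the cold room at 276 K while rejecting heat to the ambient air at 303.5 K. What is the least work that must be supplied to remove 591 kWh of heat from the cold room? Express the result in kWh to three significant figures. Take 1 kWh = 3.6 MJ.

58.9 kWh

The reservoir spacing is ΔT = 303.5 − 276 = 27.50 K.
The reversible limit is COP_R = T_C/ΔT = 10.04, so W_min = Q_C/COP = Q_C·ΔT/T_C.
W_min = 591.0 × 27.50/276.00 = 58.89 kWh.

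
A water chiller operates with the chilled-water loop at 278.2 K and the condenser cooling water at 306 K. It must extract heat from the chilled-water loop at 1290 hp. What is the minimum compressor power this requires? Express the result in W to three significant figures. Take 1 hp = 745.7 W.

The reservoir spacing is ΔT = 306 − 278.2 = 27.80 K.
COP_Carnot = T_C/ΔT = 278.20/27.80 = 10.01.
Ẇ_min = Q̇/COP_Carnot = 1290/10.01 = 128.9 hp = 96130 W.

96100 W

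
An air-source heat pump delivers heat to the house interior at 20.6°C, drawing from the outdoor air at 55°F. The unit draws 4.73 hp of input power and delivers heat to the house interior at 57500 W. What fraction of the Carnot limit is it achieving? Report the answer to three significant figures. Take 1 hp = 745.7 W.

Converting, Q̇_H = 57500 W = 77.11 hp, so COP_actual = Q̇_H/Ẇ = 77.11/4.730 = 16.30.
In absolute terms T_C = 285.93 K and T_H = 293.75 K, so ΔT = 7.822 K.
COP_Carnot = T_H/ΔT = 293.75/7.822 = 37.55.
η_II = COP_actual/COP_Carnot = 16.30/37.55 = 0.4341.

0.434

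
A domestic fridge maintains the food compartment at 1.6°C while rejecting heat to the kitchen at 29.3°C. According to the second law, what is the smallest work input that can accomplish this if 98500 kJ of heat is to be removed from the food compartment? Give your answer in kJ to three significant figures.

In absolute terms T_C = 274.75 K and T_H = 302.45 K, so ΔT = 27.70 K.
The reversible limit is COP_R = T_C/ΔT = 9.919, so W_min = Q_C/COP = Q_C·ΔT/T_C.
W_min = 98500 × 27.70/274.75 = 9931 kJ.

9930 kJ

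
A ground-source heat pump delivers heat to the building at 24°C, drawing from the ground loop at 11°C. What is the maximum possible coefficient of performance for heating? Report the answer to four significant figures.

In absolute terms T_C = 284.15 K and T_H = 297.15 K, so ΔT = 13.00 K.
For a reversible cycle, COP_Carnot = T_H/ΔT = 297.15/13.00 = 22.86.

22.86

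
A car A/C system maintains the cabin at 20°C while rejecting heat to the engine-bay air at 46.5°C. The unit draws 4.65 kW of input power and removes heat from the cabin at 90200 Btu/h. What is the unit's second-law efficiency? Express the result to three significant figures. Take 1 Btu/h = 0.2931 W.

0.514

Converting, Q̇_C = 90200 Btu/h = 26.44 kW, so COP_actual = Q̇_C/Ẇ = 26.44/4.650 = 5.686.
In absolute terms T_C = 293.15 K and T_H = 319.65 K, so ΔT = 26.50 K.
COP_Carnot = T_C/ΔT = 293.15/26.50 = 11.06.
η_II = COP_actual/COP_Carnot = 5.686/11.06 = 0.5140.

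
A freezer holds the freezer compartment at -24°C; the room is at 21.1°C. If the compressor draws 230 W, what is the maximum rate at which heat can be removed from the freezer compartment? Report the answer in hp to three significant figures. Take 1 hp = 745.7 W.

In absolute terms T_C = 249.15 K and T_H = 294.25 K, so ΔT = 45.10 K.
COP_Carnot = T_C/ΔT = 249.15/45.10 = 5.524.
Q̇_max = COP_Carnot × Ẇ = 5.524 × 230.0 W = 1271 W = 1.704 hp.

1.70 hp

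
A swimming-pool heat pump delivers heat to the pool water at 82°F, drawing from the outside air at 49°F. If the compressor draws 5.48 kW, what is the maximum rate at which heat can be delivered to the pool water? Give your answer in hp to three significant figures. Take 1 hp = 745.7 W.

In absolute terms T_C = 282.59 K and T_H = 300.93 K, so ΔT = 18.33 K.
COP_Carnot = T_H/ΔT = 300.93/18.33 = 16.41.
Q̇_max = COP_Carnot × Ẇ = 16.41 × 5.480 kW = 89.95 kW = 120.6 hp.

121 hp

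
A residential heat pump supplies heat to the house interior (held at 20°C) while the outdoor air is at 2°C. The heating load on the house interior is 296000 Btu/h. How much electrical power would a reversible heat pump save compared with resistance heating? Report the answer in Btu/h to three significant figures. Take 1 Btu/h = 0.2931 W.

In absolute terms T_C = 275.15 K and T_H = 293.15 K, so ΔT = 18.00 K.
COP_Carnot = T_H/ΔT = 293.15/18.00 = 16.29.
Resistance heating needs Ẇ_res = Q̇_H = 296000 Btu/h; the reversible heat pump needs only Ẇ_hp = Q̇_H/COP = 18170 Btu/h.
Saving = 296000 − 18170 = 277800 Btu/h.

278000 Btu/h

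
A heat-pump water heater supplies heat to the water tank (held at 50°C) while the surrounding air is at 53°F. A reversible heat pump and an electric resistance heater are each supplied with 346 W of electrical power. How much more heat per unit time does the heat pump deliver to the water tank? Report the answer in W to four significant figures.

2571 W

In absolute terms T_C = 284.82 K and T_H = 323.15 K, so ΔT = 38.33 K.
COP_Carnot = T_H/ΔT = 323.15/38.33 = 8.430.
The heat pump delivers Q̇_H = COP × Ẇ = 2917 W; the resistance heater delivers Ẇ = 346.0 W.
Extra = (COP − 1)·Ẇ = 2571 W.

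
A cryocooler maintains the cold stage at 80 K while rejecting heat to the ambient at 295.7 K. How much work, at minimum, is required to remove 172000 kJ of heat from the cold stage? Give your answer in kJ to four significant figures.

The reservoir spacing is ΔT = 295.7 − 80 = 215.7 K.
The reversible limit is COP_R = T_C/ΔT = 0.3709, so W_min = Q_C/COP = Q_C·ΔT/T_C.
W_min = 172000 × 215.7/80.00 = 463800 kJ.

463800 kJ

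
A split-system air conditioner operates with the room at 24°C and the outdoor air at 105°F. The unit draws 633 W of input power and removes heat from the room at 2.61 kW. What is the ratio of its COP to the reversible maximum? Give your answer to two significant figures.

Converting, Q̇_C = 2.610 kW = 2610 W, so COP_actual = Q̇_C/Ẇ = 2610/633.0 = 4.123.
In absolute terms T_C = 297.15 K and T_H = 313.71 K, so ΔT = 16.56 K.
COP_Carnot = T_C/ΔT = 297.15/16.56 = 17.95.
η_II = COP_actual/COP_Carnot = 4.123/17.95 = 0.2297.

0.23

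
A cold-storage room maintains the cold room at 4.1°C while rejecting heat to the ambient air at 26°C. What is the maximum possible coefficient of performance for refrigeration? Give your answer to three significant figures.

In absolute terms T_C = 277.25 K and T_H = 299.15 K, so ΔT = 21.90 K.
For a reversible cycle, COP_Carnot = T_C/ΔT = 277.25/21.90 = 12.66.

12.7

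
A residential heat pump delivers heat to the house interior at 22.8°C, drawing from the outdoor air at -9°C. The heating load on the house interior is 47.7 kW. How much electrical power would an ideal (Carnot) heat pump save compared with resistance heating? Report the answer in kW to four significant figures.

In absolute terms T_C = 264.15 K and T_H = 295.95 K, so ΔT = 31.80 K.
COP_Carnot = T_H/ΔT = 295.95/31.80 = 9.307.
Resistance heating needs Ẇ_res = Q̇_H = 47.70 kW; the reversible heat pump needs only Ẇ_hp = Q̇_H/COP = 5.125 kW.
Saving = 47.70 − 5.125 = 42.57 kW.

42.57 kW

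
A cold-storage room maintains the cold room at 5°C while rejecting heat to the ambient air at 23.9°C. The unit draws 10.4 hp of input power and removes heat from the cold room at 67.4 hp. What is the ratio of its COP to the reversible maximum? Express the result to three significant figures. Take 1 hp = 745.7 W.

0.440

COP_actual = Q̇_C/Ẇ = 67.40/10.40 = 6.481.
In absolute terms T_C = 278.15 K and T_H = 297.05 K, so ΔT = 18.90 K.
COP_Carnot = T_C/ΔT = 278.15/18.90 = 14.72.
η_II = COP_actual/COP_Carnot = 6.481/14.72 = 0.4404.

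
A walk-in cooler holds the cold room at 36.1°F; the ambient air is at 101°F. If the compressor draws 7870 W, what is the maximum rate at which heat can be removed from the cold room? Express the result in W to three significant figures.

In absolute terms T_C = 275.43 K and T_H = 311.48 K, so ΔT = 36.06 K.
COP_Carnot = T_C/ΔT = 275.43/36.06 = 7.639.
Q̇_max = COP_Carnot × Ẇ = 7.639 × 7870 W = 60120 W.

60100 W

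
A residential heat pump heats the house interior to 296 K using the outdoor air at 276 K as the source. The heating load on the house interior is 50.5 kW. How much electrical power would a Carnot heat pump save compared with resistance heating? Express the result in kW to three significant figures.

47.1 kW

The reservoir spacing is ΔT = 296 − 276 = 20.00 K.
COP_Carnot = T_H/ΔT = 296.00/20.00 = 14.80.
Resistance heating needs Ẇ_res = Q̇_H = 50.50 kW; the reversible heat pump needs only Ẇ_hp = Q̇_H/COP = 3.412 kW.
Saving = 50.50 − 3.412 = 47.09 kW.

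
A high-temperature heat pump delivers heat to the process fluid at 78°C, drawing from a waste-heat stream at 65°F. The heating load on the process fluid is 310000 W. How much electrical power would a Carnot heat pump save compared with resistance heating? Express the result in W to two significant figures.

260000 W

In absolute terms T_C = 291.48 K and T_H = 351.15 K, so ΔT = 59.67 K.
COP_Carnot = T_H/ΔT = 351.15/59.67 = 5.885.
Resistance heating needs Ẇ_res = Q̇_H = 310000 W; the reversible heat pump needs only Ẇ_hp = Q̇_H/COP = 52670 W.
Saving = 310000 − 52670 = 257300 W.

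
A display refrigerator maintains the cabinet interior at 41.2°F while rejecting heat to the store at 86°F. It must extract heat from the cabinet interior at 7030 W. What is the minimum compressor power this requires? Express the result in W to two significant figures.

630 W

In absolute terms T_C = 278.26 K and T_H = 303.15 K, so ΔT = 24.89 K.
COP_Carnot = T_C/ΔT = 278.26/24.89 = 11.18.
Ẇ_min = Q̇/COP_Carnot = 7030/11.18 = 628.8 W.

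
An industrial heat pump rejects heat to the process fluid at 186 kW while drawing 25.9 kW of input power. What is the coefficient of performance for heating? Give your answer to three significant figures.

The first law gives Q̇_H = Q̇_C + Ẇ, so the three rates are Q̇_C = 160.1, Q̇_H = 186.0, Ẇ = 25.90 kW.
COP_HP = Q̇_H/Ẇ = 186.0/25.90 = 7.181.

7.18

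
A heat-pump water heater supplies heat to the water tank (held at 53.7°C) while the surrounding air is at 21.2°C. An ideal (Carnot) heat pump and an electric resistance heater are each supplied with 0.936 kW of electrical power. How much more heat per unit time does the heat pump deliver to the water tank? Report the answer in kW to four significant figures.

8.477 kW

In absolute terms T_C = 294.35 K and T_H = 326.85 K, so ΔT = 32.50 K.
COP_Carnot = T_H/ΔT = 326.85/32.50 = 10.06.
The heat pump delivers Q̇_H = COP × Ẇ = 9.413 kW; the resistance heater delivers Ẇ = 0.9360 kW.
Extra = (COP − 1)·Ẇ = 8.477 kW.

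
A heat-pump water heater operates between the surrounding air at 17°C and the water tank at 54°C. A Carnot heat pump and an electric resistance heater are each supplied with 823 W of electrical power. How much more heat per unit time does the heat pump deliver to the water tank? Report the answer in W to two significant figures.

6500 W

In absolute terms T_C = 290.15 K and T_H = 327.15 K, so ΔT = 37.00 K.
COP_Carnot = T_H/ΔT = 327.15/37.00 = 8.842.
The heat pump delivers Q̇_H = COP × Ẇ = 7277 W; the resistance heater delivers Ẇ = 823.0 W.
Extra = (COP − 1)·Ẇ = 6454 W.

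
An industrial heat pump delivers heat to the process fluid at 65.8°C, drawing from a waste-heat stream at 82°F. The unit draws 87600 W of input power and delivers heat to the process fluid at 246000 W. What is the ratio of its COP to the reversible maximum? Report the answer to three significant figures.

COP_actual = Q̇_H/Ẇ = 246000/87600 = 2.808.
In absolute terms T_C = 300.93 K and T_H = 338.95 K, so ΔT = 38.02 K.
COP_Carnot = T_H/ΔT = 338.95/38.02 = 8.915.
η_II = COP_actual/COP_Carnot = 2.808/8.915 = 0.3150.

0.315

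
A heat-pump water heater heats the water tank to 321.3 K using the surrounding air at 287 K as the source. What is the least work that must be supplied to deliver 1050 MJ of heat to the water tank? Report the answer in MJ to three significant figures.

112 MJ

The reservoir spacing is ΔT = 321.3 − 287 = 34.30 K.
The reversible limit is COP_HP = T_H/ΔT = 9.367, so W_min = Q_H/COP = Q_H·ΔT/T_H.
W_min = 1050 × 34.30/321.30 = 112.1 MJ.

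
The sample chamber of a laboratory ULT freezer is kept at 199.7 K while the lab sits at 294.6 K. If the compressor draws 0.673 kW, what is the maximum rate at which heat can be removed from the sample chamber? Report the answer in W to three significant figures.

The reservoir spacing is ΔT = 294.6 − 199.7 = 94.90 K.
COP_Carnot = T_C/ΔT = 199.70/94.90 = 2.104.
Q̇_max = COP_Carnot × Ẇ = 2.104 × 0.6730 kW = 1.416 kW = 1416 W.

1420 W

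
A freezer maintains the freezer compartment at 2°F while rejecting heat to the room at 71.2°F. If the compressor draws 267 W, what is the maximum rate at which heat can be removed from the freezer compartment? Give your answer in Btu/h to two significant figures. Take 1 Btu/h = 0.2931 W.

6100 Btu/h

In absolute terms T_C = 256.48 K and T_H = 294.93 K, so ΔT = 38.44 K.
COP_Carnot = T_C/ΔT = 256.48/38.44 = 6.672.
Q̇_max = COP_Carnot × Ẇ = 6.672 × 267.0 W = 1781 W = 6077 Btu/h.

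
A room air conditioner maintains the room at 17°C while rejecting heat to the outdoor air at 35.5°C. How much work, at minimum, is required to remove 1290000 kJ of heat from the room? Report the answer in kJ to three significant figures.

In absolute terms T_C = 290.15 K and T_H = 308.65 K, so ΔT = 18.50 K.
The reversible limit is COP_R = T_C/ΔT = 15.68, so W_min = Q_C/COP = Q_C·ΔT/T_C.
W_min = 1290000 × 18.50/290.15 = 82250 kJ.

82300 kJ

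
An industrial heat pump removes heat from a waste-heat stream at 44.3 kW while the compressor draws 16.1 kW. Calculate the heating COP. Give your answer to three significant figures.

The first law gives Q̇_H = Q̇_C + Ẇ, so the three rates are Q̇_C = 44.30, Q̇_H = 60.40, Ẇ = 16.10 kW.
COP_HP = Q̇_H/Ẇ = 60.40/16.10 = 3.752.

3.75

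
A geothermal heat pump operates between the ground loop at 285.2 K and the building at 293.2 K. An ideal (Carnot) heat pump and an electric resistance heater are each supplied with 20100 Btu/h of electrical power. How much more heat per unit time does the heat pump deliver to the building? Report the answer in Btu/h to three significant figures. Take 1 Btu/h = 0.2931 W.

The reservoir spacing is ΔT = 293.2 − 285.2 = 8.000 K.
COP_Carnot = T_H/ΔT = 293.20/8.000 = 36.65.
The heat pump delivers Q̇_H = COP × Ẇ = 736700 Btu/h; the resistance heater delivers Ẇ = 20100 Btu/h.
Extra = (COP − 1)·Ẇ = 716600 Btu/h.

717000 Btu/h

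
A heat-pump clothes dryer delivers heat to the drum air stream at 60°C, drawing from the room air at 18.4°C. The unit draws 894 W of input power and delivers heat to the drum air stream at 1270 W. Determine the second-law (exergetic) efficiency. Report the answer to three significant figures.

COP_actual = Q̇_H/Ẇ = 1270/894.0 = 1.421.
In absolute terms T_C = 291.55 K and T_H = 333.15 K, so ΔT = 41.60 K.
COP_Carnot = T_H/ΔT = 333.15/41.60 = 8.008.
η_II = COP_actual/COP_Carnot = 1.421/8.008 = 0.1774.

0.177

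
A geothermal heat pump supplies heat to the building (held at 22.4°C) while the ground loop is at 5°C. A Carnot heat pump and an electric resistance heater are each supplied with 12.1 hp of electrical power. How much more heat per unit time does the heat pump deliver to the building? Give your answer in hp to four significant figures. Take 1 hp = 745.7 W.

In absolute terms T_C = 278.15 K and T_H = 295.55 K, so ΔT = 17.40 K.
COP_Carnot = T_H/ΔT = 295.55/17.40 = 16.99.
The heat pump delivers Q̇_H = COP × Ẇ = 205.5 hp; the resistance heater delivers Ẇ = 12.10 hp.
Extra = (COP − 1)·Ẇ = 193.4 hp.

193.4 hp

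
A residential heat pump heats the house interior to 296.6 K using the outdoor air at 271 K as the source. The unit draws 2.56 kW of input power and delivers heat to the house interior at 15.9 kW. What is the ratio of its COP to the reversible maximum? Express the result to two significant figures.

COP_actual = Q̇_H/Ẇ = 15.90/2.560 = 6.211.
The reservoir spacing is ΔT = 296.6 − 271 = 25.60 K.
COP_Carnot = T_H/ΔT = 296.60/25.60 = 11.59.
η_II = COP_actual/COP_Carnot = 6.211/11.59 = 0.5361.

0.54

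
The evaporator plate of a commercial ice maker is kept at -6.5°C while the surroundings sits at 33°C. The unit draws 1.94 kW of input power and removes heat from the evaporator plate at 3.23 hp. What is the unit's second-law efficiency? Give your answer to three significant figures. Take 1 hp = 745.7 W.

0.184

Converting, Q̇_C = 3.230 hp = 2.409 kW, so COP_actual = Q̇_C/Ẇ = 2.409/1.940 = 1.242.
In absolute terms T_C = 266.65 K and T_H = 306.15 K, so ΔT = 39.50 K.
COP_Carnot = T_C/ΔT = 266.65/39.50 = 6.751.
η_II = COP_actual/COP_Carnot = 1.242/6.751 = 0.1839.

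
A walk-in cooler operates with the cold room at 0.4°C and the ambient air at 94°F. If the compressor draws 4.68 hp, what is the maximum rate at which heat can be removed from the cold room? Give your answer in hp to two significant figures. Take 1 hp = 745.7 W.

In absolute terms T_C = 273.55 K and T_H = 307.59 K, so ΔT = 34.04 K.
COP_Carnot = T_C/ΔT = 273.55/34.04 = 8.035.
Q̇_max = COP_Carnot × Ẇ = 8.035 × 4.680 hp = 37.60 hp.

38 hp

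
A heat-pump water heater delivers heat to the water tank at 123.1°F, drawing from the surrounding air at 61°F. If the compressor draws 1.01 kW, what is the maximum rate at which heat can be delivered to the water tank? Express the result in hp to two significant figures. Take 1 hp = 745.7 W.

13 hp

In absolute terms T_C = 289.26 K and T_H = 323.76 K, so ΔT = 34.50 K.
COP_Carnot = T_H/ΔT = 323.76/34.50 = 9.384.
Q̇_max = COP_Carnot × Ẇ = 9.384 × 1.010 kW = 9.478 kW = 12.71 hp.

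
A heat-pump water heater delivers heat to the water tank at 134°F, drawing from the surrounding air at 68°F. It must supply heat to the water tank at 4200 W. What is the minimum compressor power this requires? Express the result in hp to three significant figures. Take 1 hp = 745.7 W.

In absolute terms T_C = 293.15 K and T_H = 329.82 K, so ΔT = 36.67 K.
COP_Carnot = T_H/ΔT = 329.82/36.67 = 8.995.
Ẇ_min = Q̇/COP_Carnot = 4200/8.995 = 466.9 W = 0.6262 hp.

0.626 hp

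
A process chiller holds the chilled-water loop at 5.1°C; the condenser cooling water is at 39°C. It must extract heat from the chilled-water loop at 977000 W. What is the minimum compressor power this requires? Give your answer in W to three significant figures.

119000 W

In absolute terms T_C = 278.25 K and T_H = 312.15 K, so ΔT = 33.90 K.
COP_Carnot = T_C/ΔT = 278.25/33.90 = 8.208.
Ẇ_min = Q̇/COP_Carnot = 977000/8.208 = 119000 W.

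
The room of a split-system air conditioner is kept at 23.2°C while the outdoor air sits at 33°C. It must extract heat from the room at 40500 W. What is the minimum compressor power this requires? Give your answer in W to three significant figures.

1340 W

In absolute terms T_C = 296.35 K and T_H = 306.15 K, so ΔT = 9.800 K.
COP_Carnot = T_C/ΔT = 296.35/9.800 = 30.24.
Ẇ_min = Q̇/COP_Carnot = 40500/30.24 = 1339 W.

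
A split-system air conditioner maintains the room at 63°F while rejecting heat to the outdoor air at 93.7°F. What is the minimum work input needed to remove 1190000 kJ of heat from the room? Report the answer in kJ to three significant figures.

In absolute terms T_C = 290.37 K and T_H = 307.43 K, so ΔT = 17.06 K.
The reversible limit is COP_R = T_C/ΔT = 17.03, so W_min = Q_C/COP = Q_C·ΔT/T_C.
W_min = 1190000 × 17.06/290.37 = 69900 kJ.

69900 kJ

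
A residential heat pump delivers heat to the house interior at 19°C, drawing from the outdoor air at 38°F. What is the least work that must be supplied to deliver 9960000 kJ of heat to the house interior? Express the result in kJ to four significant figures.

In absolute terms T_C = 276.48 K and T_H = 292.15 K, so ΔT = 15.67 K.
The reversible limit is COP_HP = T_H/ΔT = 18.65, so W_min = Q_H/COP = Q_H·ΔT/T_H.
W_min = 9960000 × 15.67/292.15 = 534100 kJ.

534100 kJ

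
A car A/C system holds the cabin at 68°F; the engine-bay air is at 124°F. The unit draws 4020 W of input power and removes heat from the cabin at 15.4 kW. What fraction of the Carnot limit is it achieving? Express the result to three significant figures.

Converting, Q̇_C = 15.40 kW = 15400 W, so COP_actual = Q̇_C/Ẇ = 15400/4020 = 3.831.
In absolute terms T_C = 293.15 K and T_H = 324.26 K, so ΔT = 31.11 K.
COP_Carnot = T_C/ΔT = 293.15/31.11 = 9.423.
η_II = COP_actual/COP_Carnot = 3.831/9.423 = 0.4066.

0.407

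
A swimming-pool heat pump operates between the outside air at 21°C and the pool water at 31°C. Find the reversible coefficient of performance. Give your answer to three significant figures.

In absolute terms T_C = 294.15 K and T_H = 304.15 K, so ΔT = 10.00 K.
For a reversible cycle, COP_Carnot = T_H/ΔT = 304.15/10.00 = 30.42.

30.4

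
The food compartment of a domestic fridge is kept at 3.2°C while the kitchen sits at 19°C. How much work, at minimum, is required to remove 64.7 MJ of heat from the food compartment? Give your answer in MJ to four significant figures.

In absolute terms T_C = 276.35 K and T_H = 292.15 K, so ΔT = 15.80 K.
The reversible limit is COP_R = T_C/ΔT = 17.49, so W_min = Q_C/COP = Q_C·ΔT/T_C.
W_min = 64.70 × 15.80/276.35 = 3.699 MJ.

3.699 MJ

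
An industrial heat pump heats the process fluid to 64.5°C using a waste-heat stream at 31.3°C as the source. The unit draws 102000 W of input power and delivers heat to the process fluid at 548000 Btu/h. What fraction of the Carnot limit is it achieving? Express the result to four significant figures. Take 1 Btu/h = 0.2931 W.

0.1548

Converting, Q̇_H = 548000 Btu/h = 160600 W, so COP_actual = Q̇_H/Ẇ = 160600/102000 = 1.575.
In absolute terms T_C = 304.45 K and T_H = 337.65 K, so ΔT = 33.20 K.
COP_Carnot = T_H/ΔT = 337.65/33.20 = 10.17.
η_II = COP_actual/COP_Carnot = 1.575/10.17 = 0.1548.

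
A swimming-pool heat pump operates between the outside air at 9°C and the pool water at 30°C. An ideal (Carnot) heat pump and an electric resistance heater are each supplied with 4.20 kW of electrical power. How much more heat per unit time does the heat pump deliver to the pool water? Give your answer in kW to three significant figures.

56.4 kW

In absolute terms T_C = 282.15 K and T_H = 303.15 K, so ΔT = 21.00 K.
COP_Carnot = T_H/ΔT = 303.15/21.00 = 14.44.
The heat pump delivers Q̇_H = COP × Ẇ = 60.63 kW; the resistance heater delivers Ẇ = 4.200 kW.
Extra = (COP − 1)·Ẇ = 56.43 kW.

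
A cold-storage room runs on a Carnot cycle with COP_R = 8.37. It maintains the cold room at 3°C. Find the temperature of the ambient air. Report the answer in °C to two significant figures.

36 °C

COP_R = T_C/(T_H − T_C) gives T_H − T_C = T_C/COP.
With T_C = 276.15 K, T_H = 276.15 × (1 + 1/8.37) = 309.14 K.
Converting, 309.14 K = 35.99°C.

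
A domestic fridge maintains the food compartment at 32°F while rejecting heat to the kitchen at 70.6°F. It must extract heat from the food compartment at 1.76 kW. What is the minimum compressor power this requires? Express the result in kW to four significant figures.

In absolute terms T_C = 273.15 K and T_H = 294.59 K, so ΔT = 21.44 K.
COP_Carnot = T_C/ΔT = 273.15/21.44 = 12.74.
Ẇ_min = Q̇/COP_Carnot = 1.760/12.74 = 0.1382 kW.

0.1382 kW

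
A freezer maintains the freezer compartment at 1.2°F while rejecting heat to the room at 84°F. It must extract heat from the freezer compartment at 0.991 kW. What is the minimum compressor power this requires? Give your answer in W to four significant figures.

178.0 W

In absolute terms T_C = 256.04 K and T_H = 302.04 K, so ΔT = 46.00 K.
COP_Carnot = T_C/ΔT = 256.04/46.00 = 5.566.
Ẇ_min = Q̇/COP_Carnot = 0.9910/5.566 = 0.1780 kW = 178.0 W.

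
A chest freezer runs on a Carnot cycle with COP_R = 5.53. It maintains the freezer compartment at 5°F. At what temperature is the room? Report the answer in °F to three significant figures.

COP_R = T_C/(T_H − T_C) gives T_H − T_C = T_C/COP.
With T_C = 258.15 K, T_H = 258.15 × (1 + 1/5.53) = 304.83 K.
Converting, 304.83 K = 89.03°F.

89.0 °F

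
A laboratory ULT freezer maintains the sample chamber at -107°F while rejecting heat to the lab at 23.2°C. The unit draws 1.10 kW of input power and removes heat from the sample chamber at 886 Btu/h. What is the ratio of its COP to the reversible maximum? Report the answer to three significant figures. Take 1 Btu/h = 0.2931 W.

0.121

Converting, Q̇_C = 886.0 Btu/h = 0.2597 kW, so COP_actual = Q̇_C/Ẇ = 0.2597/1.100 = 0.2361.
In absolute terms T_C = 195.93 K and T_H = 296.35 K, so ΔT = 100.4 K.
COP_Carnot = T_C/ΔT = 195.93/100.4 = 1.951.
η_II = COP_actual/COP_Carnot = 0.2361/1.951 = 0.1210.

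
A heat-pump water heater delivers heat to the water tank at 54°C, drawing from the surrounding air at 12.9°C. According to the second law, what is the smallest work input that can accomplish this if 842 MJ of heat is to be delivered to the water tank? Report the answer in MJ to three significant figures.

In absolute terms T_C = 286.05 K and T_H = 327.15 K, so ΔT = 41.10 K.
The reversible limit is COP_HP = T_H/ΔT = 7.960, so W_min = Q_H/COP = Q_H·ΔT/T_H.
W_min = 842.0 × 41.10/327.15 = 105.8 MJ.

106 MJ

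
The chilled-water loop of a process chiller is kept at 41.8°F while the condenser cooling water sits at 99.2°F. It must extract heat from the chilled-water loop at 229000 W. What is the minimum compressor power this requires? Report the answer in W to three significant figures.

In absolute terms T_C = 278.59 K and T_H = 310.48 K, so ΔT = 31.89 K.
COP_Carnot = T_C/ΔT = 278.59/31.89 = 8.736.
Ẇ_min = Q̇/COP_Carnot = 229000/8.736 = 26210 W.

26200 W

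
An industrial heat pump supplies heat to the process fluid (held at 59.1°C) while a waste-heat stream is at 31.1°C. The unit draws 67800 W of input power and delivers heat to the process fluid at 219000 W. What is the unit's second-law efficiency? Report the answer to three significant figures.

0.272

COP_actual = Q̇_H/Ẇ = 219000/67800 = 3.230.
In absolute terms T_C = 304.25 K and T_H = 332.25 K, so ΔT = 28.00 K.
COP_Carnot = T_H/ΔT = 332.25/28.00 = 11.87.
η_II = COP_actual/COP_Carnot = 3.230/11.87 = 0.2722.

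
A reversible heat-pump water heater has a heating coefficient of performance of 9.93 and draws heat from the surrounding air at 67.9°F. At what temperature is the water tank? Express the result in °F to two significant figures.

130 °F

COP_HP = T_H/(T_H − T_C) rearranges to T_H = COP·T_C/(COP − 1).
With T_C = 293.09 K, T_H = 9.93 × 293.09/8.930 = 325.92 K.
Converting, 325.92 K = 126.98°F.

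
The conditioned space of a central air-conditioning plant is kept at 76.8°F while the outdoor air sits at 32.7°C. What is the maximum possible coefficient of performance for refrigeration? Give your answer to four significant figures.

In absolute terms T_C = 298.04 K and T_H = 305.85 K, so ΔT = 7.811 K.
For a reversible cycle, COP_Carnot = T_C/ΔT = 298.04/7.811 = 38.16.

38.16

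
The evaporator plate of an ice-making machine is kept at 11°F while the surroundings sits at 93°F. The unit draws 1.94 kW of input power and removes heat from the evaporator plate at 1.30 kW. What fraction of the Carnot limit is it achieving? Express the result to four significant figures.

COP_actual = Q̇_C/Ẇ = 1.300/1.940 = 0.6701.
In absolute terms T_C = 261.48 K and T_H = 307.04 K, so ΔT = 45.56 K.
COP_Carnot = T_C/ΔT = 261.48/45.56 = 5.740.
η_II = COP_actual/COP_Carnot = 0.6701/5.740 = 0.1167.

0.1167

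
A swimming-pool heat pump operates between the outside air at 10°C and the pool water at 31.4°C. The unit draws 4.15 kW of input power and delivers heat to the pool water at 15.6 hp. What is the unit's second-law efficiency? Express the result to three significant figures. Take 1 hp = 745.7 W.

0.197

Converting, Q̇_H = 15.60 hp = 11.63 kW, so COP_actual = Q̇_H/Ẇ = 11.63/4.150 = 2.803.
In absolute terms T_C = 283.15 K and T_H = 304.55 K, so ΔT = 21.40 K.
COP_Carnot = T_H/ΔT = 304.55/21.40 = 14.23.
η_II = COP_actual/COP_Carnot = 2.803/14.23 = 0.1970.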